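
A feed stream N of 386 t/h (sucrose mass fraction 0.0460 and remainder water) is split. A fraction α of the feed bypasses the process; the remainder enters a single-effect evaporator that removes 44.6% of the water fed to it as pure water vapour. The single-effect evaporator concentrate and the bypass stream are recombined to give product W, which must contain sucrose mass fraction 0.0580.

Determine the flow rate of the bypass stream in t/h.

All 386×0.046 = 17.756 t/h of sucrose reaches W, so W = 17.756/0.058 = 306.14 t/h and vapour = 79.862 t/h.
The evaporator receives (1−α)·386 of feed at 0.954 water and removes 0.446 of that water:
0.446×0.954×(1−α)×386 = 79.862
(1−α) = 79.862/164.24 = 0.4863;  α = 0.5137.
Bypass flow = 0.5137×386 = 198.3 t/h.

198.3 t/h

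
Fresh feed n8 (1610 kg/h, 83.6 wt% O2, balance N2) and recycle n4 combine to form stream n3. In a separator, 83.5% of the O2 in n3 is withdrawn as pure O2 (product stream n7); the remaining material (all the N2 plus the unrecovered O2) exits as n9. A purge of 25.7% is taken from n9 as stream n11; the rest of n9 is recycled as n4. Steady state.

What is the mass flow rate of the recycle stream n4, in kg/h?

N2 enters only via n8 and leaves only via the purge: 1610×0.164 = 0.257×(N2 in n9), and the separator passes all N2, so N2 in n3 = N2 in n9 = 1027.4 kg/h.
O2 in n3: m_A = 1610×0.836 + (1−0.257)·(1−0.835)·m_A, so m_A = 1346/0.8774 = 1534 kg/h.
n9 = (1−0.835)×1534 + 1027.4 = 1280.5 kg/h.
Recycle n4 = (1−0.257)×1280.5 = 951.42 kg/h.

951.4 kg/h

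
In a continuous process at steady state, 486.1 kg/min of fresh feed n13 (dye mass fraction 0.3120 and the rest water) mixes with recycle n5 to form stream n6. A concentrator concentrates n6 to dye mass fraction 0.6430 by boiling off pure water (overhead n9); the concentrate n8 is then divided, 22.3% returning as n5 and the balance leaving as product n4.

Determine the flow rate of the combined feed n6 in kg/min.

553.8 kg/min

Overall dye balance (none leaves overhead): dye in fresh feed = dye in product, i.e. 486.1×0.312 = (1−0.223)·n8·0.643.
n8 = 151.66/(0.643×0.777) = 303.56 kg/min.
Recycle n5 = 0.223×303.56 = 67.694 kg/min.
Combined feed n6 = 486.1 + 67.694 = 553.79 kg/min.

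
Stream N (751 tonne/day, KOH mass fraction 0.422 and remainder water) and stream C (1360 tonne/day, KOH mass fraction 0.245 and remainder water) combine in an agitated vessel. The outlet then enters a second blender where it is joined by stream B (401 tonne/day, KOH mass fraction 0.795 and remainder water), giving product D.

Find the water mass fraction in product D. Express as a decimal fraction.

0.614

Overall, product flow = 2512 tonne/day.
water in = 751×0.578 + 1360×0.755 + 401×0.205 = 1543.1 tonne/day.
water fraction in D = 0.614.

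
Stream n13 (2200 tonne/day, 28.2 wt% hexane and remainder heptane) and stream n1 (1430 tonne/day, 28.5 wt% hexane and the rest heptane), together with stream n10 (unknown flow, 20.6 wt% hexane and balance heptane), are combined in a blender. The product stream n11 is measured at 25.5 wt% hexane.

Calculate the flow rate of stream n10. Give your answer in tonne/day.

2088 tonne/day

Let n10 be the unknown flow. Total out = 3630 + n10.
hexane balance: 1027.9 + 0.206·n10 = 0.255·(3630 + n10)
(0.206 − 0.255)·n10 = 0.255×3630 − 1027.9 = -102.3
n10 = -102.3 / -0.049 = 2087.8 tonne/day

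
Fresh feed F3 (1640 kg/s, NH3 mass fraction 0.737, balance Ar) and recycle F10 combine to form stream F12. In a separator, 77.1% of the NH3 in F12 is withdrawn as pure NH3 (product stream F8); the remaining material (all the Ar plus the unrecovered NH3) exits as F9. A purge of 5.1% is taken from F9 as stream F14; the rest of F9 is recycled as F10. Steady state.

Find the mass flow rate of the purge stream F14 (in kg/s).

Ar enters only via F3 and leaves only via the purge: 1640×0.263 = 0.051×(Ar in F9), and the separator passes all Ar, so Ar in F12 = Ar in F9 = 8457.3 kg/s.
NH3 in F12: m_A = 1640×0.737 + (1−0.051)·(1−0.771)·m_A, so m_A = 1208.7/0.7827 = 1544.3 kg/s.
F9 = (1−0.771)×1544.3 + 8457.3 = 8810.9 kg/s.
Purge F14 = 0.051×8810.9 = 449.36 kg/s.

449.4 kg/s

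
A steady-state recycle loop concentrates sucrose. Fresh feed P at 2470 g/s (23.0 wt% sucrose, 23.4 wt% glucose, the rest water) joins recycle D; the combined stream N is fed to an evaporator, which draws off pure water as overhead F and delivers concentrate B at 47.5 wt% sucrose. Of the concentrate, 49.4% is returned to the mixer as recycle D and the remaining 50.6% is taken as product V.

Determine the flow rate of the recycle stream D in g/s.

1168 g/s

Overall sucrose balance (none leaves overhead): sucrose in fresh feed = sucrose in product, i.e. 2470×0.230 = (1−0.494)·B·0.475.
B = 568.1/(0.475×0.506) = 2363.6 g/s.
Recycle D = 0.494×2363.6 = 1167.6 g/s.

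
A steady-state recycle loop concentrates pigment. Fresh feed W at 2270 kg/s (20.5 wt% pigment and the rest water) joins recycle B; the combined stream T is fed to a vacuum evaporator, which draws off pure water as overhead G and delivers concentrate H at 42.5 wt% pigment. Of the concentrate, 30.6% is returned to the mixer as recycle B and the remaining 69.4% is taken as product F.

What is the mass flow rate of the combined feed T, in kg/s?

Overall pigment balance (none leaves overhead): pigment in fresh feed = pigment in product, i.e. 2270×0.205 = (1−0.306)·H·0.425.
H = 465.35/(0.425×0.694) = 1577.7 kg/s.
Recycle B = 0.306×1577.7 = 482.78 kg/s.
Combined feed T = 2270 + 482.78 = 2752.8 kg/s.

2753 kg/s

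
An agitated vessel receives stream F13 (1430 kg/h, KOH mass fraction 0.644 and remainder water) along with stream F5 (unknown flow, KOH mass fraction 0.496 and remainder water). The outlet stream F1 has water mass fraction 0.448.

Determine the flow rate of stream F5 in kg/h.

2349 kg/h

Let F5 be the unknown flow. Total out = 1430 + F5.
water balance: 509.08 + 0.504·F5 = 0.448·(1430 + F5)
(0.504 − 0.448)·F5 = 0.448×1430 − 509.08 = 131.56
F5 = 131.56 / 0.056 = 2349.3 kg/h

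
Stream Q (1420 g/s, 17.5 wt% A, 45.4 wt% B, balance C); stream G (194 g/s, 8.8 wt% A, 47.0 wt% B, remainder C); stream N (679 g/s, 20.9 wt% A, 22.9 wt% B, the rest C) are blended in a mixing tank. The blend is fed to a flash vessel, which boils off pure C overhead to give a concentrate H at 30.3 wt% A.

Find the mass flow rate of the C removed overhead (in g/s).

A entering = 1420×0.175 + 194×0.088 + 679×0.209 = 407.48 g/s.
All A reports to H, so H = 407.48/0.303 = 1344.8 g/s.
Total feed = 2293 g/s; overhead = 2293 − 1344.8 = 948.17 g/s.

948.2 g/s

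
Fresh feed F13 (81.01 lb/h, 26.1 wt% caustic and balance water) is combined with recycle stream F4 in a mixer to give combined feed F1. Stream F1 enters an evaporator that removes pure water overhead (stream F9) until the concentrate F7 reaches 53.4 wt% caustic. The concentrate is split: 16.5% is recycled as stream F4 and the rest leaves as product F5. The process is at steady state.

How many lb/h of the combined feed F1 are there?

Overall caustic balance (none leaves overhead): caustic in fresh feed = caustic in product, i.e. 81.01×0.261 = (1−0.165)·F7·0.534.
F7 = 21.144/(0.534×0.835) = 47.419 lb/h.
Recycle F4 = 0.165×47.419 = 7.8241 lb/h.
Combined feed F1 = 81.01 + 7.8241 = 88.834 lb/h.

88.83 lb/h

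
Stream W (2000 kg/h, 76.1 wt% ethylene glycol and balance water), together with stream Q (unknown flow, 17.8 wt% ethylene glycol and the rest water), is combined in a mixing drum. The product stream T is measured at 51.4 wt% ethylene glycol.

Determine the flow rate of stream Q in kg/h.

Let Q be the unknown flow. Total out = 2000 + Q.
ethylene glycol balance: 1522 + 0.178·Q = 0.514·(2000 + Q)
(0.178 − 0.514)·Q = 0.514×2000 − 1522 = -494
Q = -494 / -0.336 = 1470.2 kg/h

1470 kg/h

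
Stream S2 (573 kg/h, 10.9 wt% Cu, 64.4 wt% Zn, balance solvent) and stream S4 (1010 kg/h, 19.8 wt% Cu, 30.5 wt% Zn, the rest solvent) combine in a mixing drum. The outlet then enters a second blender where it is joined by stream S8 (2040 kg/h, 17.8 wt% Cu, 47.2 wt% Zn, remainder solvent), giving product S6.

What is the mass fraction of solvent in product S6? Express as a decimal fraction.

0.375

Overall, product flow = 3623 kg/h.
solvent in = 573×0.247 + 1010×0.497 + 2040×0.350 = 1357.5 kg/h.
solvent fraction in S6 = 0.375.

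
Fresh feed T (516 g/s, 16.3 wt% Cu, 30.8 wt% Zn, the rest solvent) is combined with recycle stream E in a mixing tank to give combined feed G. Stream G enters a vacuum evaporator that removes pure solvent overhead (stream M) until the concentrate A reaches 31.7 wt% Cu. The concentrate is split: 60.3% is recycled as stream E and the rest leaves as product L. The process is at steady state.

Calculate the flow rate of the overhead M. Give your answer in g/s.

Overall Cu balance (none leaves overhead): Cu in fresh feed = Cu in product, i.e. 516×0.163 = (1−0.603)·A·0.317.
A = 84.108/(0.317×0.397) = 668.32 g/s.
Recycle E = 0.603×668.32 = 403 g/s.
Combined feed G = 516 + 403 = 919 g/s.
Overhead M = G − A = 919 − 668.32 = 250.68 g/s.

250.7 g/s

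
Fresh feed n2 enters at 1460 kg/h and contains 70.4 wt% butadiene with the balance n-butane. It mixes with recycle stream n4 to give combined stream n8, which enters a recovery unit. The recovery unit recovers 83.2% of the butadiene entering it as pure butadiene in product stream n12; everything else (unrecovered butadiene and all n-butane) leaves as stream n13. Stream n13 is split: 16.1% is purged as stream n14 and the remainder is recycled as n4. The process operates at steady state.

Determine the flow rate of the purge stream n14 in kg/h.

n-butane enters only via n2 and leaves only via the purge: 1460×0.296 = 0.161×(n-butane in n13), and the recovery unit passes all n-butane, so n-butane in n8 = n-butane in n13 = 2684.2 kg/h.
butadiene in n8: m_A = 1460×0.704 + (1−0.161)·(1−0.832)·m_A, so m_A = 1027.8/0.8590 = 1196.5 kg/h.
n13 = (1−0.832)×1196.5 + 2684.2 = 2885.2 kg/h.
Purge n14 = 0.161×2885.2 = 464.52 kg/h.

464.5 kg/h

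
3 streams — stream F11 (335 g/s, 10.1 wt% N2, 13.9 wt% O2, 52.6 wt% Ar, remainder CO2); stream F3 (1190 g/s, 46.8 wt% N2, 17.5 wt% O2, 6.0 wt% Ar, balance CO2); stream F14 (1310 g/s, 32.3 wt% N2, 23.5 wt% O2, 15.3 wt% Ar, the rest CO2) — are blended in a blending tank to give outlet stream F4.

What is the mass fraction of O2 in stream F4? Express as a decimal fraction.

Total flow out = 335 + 1190 + 1310 = 2835 g/s.
O2 in = 335×0.139 + 1190×0.175 + 1310×0.235 = 562.66 g/s.
O2 mass fraction in F4 = 562.66/2835 = 0.1985.

0.1985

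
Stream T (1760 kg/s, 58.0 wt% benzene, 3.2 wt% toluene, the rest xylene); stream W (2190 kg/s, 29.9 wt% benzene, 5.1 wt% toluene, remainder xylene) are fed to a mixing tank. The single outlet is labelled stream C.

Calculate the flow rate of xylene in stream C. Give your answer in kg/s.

xylene out = xylene in = 1760×0.388 + 2190×0.650 = 2106.4 kg/s.

2106 kg/s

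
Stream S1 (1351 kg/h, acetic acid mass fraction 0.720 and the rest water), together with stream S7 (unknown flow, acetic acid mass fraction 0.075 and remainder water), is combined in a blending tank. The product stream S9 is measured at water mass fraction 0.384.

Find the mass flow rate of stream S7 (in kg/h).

259.7 kg/h

Let S7 be the unknown flow. Total out = 1351 + S7.
water balance: 378.28 + 0.925·S7 = 0.384·(1351 + S7)
(0.925 − 0.384)·S7 = 0.384×1351 − 378.28 = 140.5
S7 = 140.5 / 0.541 = 259.71 kg/h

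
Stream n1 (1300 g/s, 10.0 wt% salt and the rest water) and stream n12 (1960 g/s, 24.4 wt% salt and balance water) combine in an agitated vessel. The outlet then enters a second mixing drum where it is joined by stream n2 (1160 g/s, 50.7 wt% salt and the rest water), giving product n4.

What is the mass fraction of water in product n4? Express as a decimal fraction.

Overall, product flow = 4420 g/s.
water in = 1300×0.900 + 1960×0.756 + 1160×0.493 = 3223.6 g/s.
water fraction in n4 = 0.729.

0.729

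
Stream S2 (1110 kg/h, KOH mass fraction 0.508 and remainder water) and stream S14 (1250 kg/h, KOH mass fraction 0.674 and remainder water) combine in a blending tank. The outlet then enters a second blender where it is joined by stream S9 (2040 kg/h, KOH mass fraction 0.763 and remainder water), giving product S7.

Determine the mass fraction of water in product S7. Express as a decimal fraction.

0.327

Overall, product flow = 4400 kg/h.
water in = 1110×0.492 + 1250×0.326 + 2040×0.237 = 1437.1 kg/h.
water fraction in S7 = 0.327.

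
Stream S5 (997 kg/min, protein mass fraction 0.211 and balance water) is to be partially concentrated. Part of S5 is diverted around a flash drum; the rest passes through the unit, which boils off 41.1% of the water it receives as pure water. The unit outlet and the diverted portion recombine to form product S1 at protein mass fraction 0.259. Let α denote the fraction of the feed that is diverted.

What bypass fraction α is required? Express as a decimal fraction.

0.428

All 997×0.211 = 210.37 kg/min of protein reaches S1, so S1 = 210.37/0.259 = 812.23 kg/min and vapour = 184.77 kg/min.
The evaporator receives (1−α)·997 of feed at 0.789 water and removes 0.411 of that water:
0.411×0.789×(1−α)×997 = 184.77
(1−α) = 184.77/323.31 = 0.5715;  α = 0.4285.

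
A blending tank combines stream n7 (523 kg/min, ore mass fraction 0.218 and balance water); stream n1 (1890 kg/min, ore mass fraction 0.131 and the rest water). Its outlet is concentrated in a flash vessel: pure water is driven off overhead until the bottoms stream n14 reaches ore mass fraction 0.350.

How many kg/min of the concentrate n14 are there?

1033 kg/min

ore entering = 523×0.218 + 1890×0.131 = 361.6 kg/min.
All ore reports to n14, so n14 = 361.6/0.350 = 1033.2 kg/min.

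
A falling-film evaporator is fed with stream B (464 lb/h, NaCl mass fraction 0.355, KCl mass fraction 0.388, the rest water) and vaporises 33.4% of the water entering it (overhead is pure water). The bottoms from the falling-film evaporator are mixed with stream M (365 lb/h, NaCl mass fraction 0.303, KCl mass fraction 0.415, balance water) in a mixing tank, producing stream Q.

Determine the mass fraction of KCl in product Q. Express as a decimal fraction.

0.420

Vapour removed = 0.334×0.257×464 = 39.829 lb/h; concentrate = 424.17 lb/h.
KCl reaching the mixer = 180.03 (from concentrate) + 365×0.415 = 331.51 lb/h.
Product flow = 424.17 + 365 = 789.17 lb/h; KCl fraction = 0.420.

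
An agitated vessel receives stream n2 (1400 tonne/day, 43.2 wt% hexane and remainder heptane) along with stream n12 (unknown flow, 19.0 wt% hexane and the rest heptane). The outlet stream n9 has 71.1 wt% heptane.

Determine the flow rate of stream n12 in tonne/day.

Let n12 be the unknown flow. Total out = 1400 + n12.
heptane balance: 795.2 + 0.810·n12 = 0.711·(1400 + n12)
(0.810 − 0.711)·n12 = 0.711×1400 − 795.2 = 200.2
n12 = 200.2 / 0.099 = 2022.2 tonne/day

2022 tonne/day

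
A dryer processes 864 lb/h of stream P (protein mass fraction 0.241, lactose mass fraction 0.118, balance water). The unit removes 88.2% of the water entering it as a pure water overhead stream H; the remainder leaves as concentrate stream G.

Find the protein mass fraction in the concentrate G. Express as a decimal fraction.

protein is not removed: 864×0.241 = 208.22 lb/h of protein enters G.
water entering = 864×0.641 = 553.82 lb/h; overhead removed = 0.882×553.82 = 488.47 lb/h.
Concentrate = 864 − 488.47 = 375.53 lb/h.
Mass fraction = 208.22/375.53 = 0.554.

0.554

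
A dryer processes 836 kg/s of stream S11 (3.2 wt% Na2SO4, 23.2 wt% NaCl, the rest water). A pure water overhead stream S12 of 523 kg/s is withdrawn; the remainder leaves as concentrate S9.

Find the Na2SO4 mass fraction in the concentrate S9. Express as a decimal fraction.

Na2SO4 is not removed: 836×0.032 = 26.752 kg/s of Na2SO4 enters S9.
Concentrate = 836 − 523 = 313 kg/s.
Mass fraction = 26.752/313 = 0.085.

0.085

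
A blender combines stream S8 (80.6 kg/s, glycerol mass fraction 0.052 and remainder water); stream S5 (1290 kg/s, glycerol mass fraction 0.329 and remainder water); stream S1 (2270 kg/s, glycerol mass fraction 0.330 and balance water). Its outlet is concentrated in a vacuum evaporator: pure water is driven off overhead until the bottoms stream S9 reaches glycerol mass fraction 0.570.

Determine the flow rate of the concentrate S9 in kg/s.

2066 kg/s

glycerol entering = 80.6×0.052 + 1290×0.329 + 2270×0.330 = 1177.7 kg/s.
All glycerol reports to S9, so S9 = 1177.7/0.570 = 2066.1 kg/s.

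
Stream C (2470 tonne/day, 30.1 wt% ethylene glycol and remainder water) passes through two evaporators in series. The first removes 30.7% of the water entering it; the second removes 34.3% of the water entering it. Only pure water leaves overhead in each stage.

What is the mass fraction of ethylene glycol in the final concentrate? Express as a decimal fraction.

water in feed = 2470×0.699 = 1726.5 tonne/day.
After stage 1: water left = (1−0.307)×1726.5 = 1196.5; stream total = 1940 tonne/day.
After stage 2: water left = (1−0.343)×1196.5 = 786.09; final concentrate = 1529.6 tonne/day.
ethylene glycol fraction = 743.47/1529.6 = 0.486.

0.486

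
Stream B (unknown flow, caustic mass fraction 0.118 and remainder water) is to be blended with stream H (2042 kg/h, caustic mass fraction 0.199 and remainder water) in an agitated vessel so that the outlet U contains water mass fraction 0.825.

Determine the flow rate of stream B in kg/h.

859.8 kg/h

Let B be the unknown flow. Total out = 2042 + B.
water balance: 1635.6 + 0.882·B = 0.825·(2042 + B)
(0.882 − 0.825)·B = 0.825×2042 − 1635.6 = 49.008
B = 49.008 / 0.057 = 859.79 kg/h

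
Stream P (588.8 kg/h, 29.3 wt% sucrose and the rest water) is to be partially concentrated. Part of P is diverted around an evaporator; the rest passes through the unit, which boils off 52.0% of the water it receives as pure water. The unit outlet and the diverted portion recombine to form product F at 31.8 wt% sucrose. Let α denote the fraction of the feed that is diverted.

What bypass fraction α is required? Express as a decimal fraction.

All 588.8×0.293 = 172.52 kg/h of sucrose reaches F, so F = 172.52/0.318 = 542.51 kg/h and vapour = 46.289 kg/h.
The evaporator receives (1−α)·588.8 of feed at 0.707 water and removes 0.520 of that water:
0.520×0.707×(1−α)×588.8 = 46.289
(1−α) = 46.289/216.47 = 0.2138;  α = 0.7862.

0.786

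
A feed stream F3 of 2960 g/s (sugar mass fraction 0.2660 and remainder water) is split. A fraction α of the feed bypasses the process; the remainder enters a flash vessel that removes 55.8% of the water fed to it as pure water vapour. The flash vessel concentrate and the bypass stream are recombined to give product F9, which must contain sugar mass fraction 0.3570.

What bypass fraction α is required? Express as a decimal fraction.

All 2960×0.266 = 787.36 g/s of sugar reaches F9, so F9 = 787.36/0.357 = 2205.5 g/s and vapour = 754.51 g/s.
The evaporator receives (1−α)·2960 of feed at 0.734 water and removes 0.558 of that water:
0.558×0.734×(1−α)×2960 = 754.51
(1−α) = 754.51/1212.3 = 0.6224;  α = 0.3776.

0.378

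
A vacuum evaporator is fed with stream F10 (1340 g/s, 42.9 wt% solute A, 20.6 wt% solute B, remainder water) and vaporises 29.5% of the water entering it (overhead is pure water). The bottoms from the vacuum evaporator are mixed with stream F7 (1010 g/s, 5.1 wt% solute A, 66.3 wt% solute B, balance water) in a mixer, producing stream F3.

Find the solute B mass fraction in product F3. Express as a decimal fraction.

0.429

Vapour removed = 0.295×0.365×1340 = 144.28 g/s; concentrate = 1195.7 g/s.
solute B reaching the mixer = 276.04 (from concentrate) + 1010×0.663 = 945.67 g/s.
Product flow = 1195.7 + 1010 = 2205.7 g/s; solute B fraction = 0.429.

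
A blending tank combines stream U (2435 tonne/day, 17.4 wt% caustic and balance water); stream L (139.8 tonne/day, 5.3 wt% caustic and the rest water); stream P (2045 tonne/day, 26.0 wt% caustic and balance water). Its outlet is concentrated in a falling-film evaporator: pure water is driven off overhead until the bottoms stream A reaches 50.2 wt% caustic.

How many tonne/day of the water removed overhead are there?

caustic entering = 2435×0.174 + 139.8×0.053 + 2045×0.260 = 962.8 tonne/day.
All caustic reports to A, so A = 962.8/0.502 = 1917.9 tonne/day.
Total feed = 4619.8 tonne/day; overhead = 4619.8 − 1917.9 = 2701.9 tonne/day.

2702 tonne/day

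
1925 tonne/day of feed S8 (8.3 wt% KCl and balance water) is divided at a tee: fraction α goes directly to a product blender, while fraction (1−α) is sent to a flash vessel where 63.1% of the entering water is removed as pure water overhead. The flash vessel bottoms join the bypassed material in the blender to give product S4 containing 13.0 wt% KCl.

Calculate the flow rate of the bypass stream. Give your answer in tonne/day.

All 1925×0.083 = 159.78 tonne/day of KCl reaches S4, so S4 = 159.78/0.130 = 1229 tonne/day and vapour = 695.96 tonne/day.
The evaporator receives (1−α)·1925 of feed at 0.917 water and removes 0.631 of that water:
0.631×0.917×(1−α)×1925 = 695.96
(1−α) = 695.96/1113.9 = 0.6248;  α = 0.3752.
Bypass flow = 0.3752×1925 = 722.22 tonne/day.

722.2 tonne/day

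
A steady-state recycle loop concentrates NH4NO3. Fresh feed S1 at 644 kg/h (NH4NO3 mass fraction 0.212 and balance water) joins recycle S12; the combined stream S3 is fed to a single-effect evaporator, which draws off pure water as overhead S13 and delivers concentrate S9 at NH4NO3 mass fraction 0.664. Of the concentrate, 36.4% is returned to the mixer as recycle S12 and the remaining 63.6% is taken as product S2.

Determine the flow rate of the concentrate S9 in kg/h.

323.3 kg/h

Overall NH4NO3 balance (none leaves overhead): NH4NO3 in fresh feed = NH4NO3 in product, i.e. 644×0.212 = (1−0.364)·S9·0.664.
S9 = 136.53/(0.664×0.636) = 323.29 kg/h.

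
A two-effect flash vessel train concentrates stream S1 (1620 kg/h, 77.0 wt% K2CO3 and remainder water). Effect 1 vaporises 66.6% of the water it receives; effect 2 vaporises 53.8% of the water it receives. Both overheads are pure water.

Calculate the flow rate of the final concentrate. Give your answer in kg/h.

1305 kg/h

water in feed = 1620×0.230 = 372.6 kg/h.
After stage 1: water left = (1−0.666)×372.6 = 124.45; stream total = 1371.8 kg/h.
After stage 2: water left = (1−0.538)×124.45 = 57.495; final concentrate = 1304.9 kg/h.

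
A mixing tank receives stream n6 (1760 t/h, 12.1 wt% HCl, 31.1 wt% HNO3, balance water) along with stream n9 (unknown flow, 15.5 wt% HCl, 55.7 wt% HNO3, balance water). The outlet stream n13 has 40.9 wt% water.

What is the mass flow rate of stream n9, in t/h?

2313 t/h

Let n9 be the unknown flow. Total out = 1760 + n9.
water balance: 999.68 + 0.288·n9 = 0.409·(1760 + n9)
(0.288 − 0.409)·n9 = 0.409×1760 − 999.68 = -279.84
n9 = -279.84 / -0.121 = 2312.7 t/h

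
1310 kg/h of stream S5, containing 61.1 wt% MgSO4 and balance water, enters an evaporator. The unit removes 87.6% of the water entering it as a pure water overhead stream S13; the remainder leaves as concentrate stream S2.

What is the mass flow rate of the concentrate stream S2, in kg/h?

863.6 kg/h

water entering = 1310×0.389 = 509.59 kg/h; overhead removed = 0.876×509.59 = 446.4 kg/h.
Concentrate = 1310 − 446.4 = 863.6 kg/h.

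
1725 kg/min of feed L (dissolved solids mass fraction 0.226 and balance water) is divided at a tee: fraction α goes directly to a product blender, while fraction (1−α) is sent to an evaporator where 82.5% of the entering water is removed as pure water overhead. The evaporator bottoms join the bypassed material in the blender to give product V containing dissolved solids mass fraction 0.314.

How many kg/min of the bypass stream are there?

967.9 kg/min

All 1725×0.226 = 389.85 kg/min of dissolved solids reaches V, so V = 389.85/0.314 = 1241.6 kg/min and vapour = 483.44 kg/min.
The evaporator receives (1−α)·1725 of feed at 0.774 water and removes 0.825 of that water:
0.825×0.774×(1−α)×1725 = 483.44
(1−α) = 483.44/1101.5 = 0.4389;  α = 0.5611.
Bypass flow = 0.5611×1725 = 967.91 kg/min.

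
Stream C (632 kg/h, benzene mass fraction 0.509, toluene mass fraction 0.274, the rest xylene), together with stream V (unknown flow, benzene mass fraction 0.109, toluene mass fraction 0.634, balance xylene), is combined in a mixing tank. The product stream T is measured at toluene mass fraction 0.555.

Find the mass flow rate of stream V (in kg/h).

2248 kg/h

Let V be the unknown flow. Total out = 632 + V.
toluene balance: 173.17 + 0.634·V = 0.555·(632 + V)
(0.634 − 0.555)·V = 0.555×632 − 173.17 = 177.59
V = 177.59 / 0.079 = 2248 kg/h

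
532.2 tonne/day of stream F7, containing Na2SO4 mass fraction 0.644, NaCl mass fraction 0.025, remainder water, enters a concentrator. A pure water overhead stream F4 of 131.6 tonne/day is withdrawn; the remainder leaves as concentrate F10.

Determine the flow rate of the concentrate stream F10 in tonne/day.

400.6 tonne/day

Concentrate = 532.2 − 131.6 = 400.6 tonne/day.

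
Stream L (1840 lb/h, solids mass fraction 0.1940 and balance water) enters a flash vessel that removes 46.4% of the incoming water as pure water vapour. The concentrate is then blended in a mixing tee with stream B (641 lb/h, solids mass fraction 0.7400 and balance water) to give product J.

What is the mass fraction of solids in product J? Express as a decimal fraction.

0.4637

Vapour removed = 0.464×0.806×1840 = 688.13 lb/h; concentrate = 1151.9 lb/h.
solids reaching the mixer = 356.96 (from concentrate) + 641×0.740 = 831.3 lb/h.
Product flow = 1151.9 + 641 = 1792.9 lb/h; solids fraction = 0.4637.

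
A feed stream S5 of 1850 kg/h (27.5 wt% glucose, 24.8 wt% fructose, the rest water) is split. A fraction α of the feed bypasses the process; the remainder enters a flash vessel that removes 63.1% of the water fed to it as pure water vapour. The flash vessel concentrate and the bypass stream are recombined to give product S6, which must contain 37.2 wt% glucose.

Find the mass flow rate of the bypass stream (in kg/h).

247.3 kg/h

All 1850×0.275 = 508.75 kg/h of glucose reaches S6, so S6 = 508.75/0.372 = 1367.6 kg/h and vapour = 482.39 kg/h.
The evaporator receives (1−α)·1850 of feed at 0.477 water and removes 0.631 of that water:
0.631×0.477×(1−α)×1850 = 482.39
(1−α) = 482.39/556.83 = 0.8663;  α = 0.1337.
Bypass flow = 0.1337×1850 = 247.3 kg/h.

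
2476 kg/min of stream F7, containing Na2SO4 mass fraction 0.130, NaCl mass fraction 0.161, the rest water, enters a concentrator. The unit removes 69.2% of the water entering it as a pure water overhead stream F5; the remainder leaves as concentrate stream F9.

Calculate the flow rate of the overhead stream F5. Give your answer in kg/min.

1215 kg/min

water entering = 2476×0.709 = 1755.5 kg/min; overhead removed = 0.692×1755.5 = 1214.8 kg/min.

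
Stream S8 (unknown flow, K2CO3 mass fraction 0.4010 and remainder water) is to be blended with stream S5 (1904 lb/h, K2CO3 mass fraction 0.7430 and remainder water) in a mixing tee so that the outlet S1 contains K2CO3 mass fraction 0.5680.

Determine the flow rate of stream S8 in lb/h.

Let S8 be the unknown flow. Total out = 1904 + S8.
K2CO3 balance: 1414.7 + 0.401·S8 = 0.568·(1904 + S8)
(0.401 − 0.568)·S8 = 0.568×1904 − 1414.7 = -333.2
S8 = -333.2 / -0.167 = 1995.2 lb/h

1995 lb/h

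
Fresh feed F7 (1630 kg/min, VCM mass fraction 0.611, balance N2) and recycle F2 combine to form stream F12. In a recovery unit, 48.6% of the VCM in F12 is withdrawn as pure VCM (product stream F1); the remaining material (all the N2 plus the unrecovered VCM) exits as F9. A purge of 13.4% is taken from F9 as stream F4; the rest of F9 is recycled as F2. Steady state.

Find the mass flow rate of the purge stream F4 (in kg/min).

757.7 kg/min

N2 enters only via F7 and leaves only via the purge: 1630×0.389 = 0.134×(N2 in F9), and the recovery unit passes all N2, so N2 in F12 = N2 in F9 = 4731.9 kg/min.
VCM in F12: m_A = 1630×0.611 + (1−0.134)·(1−0.486)·m_A, so m_A = 995.93/0.5549 = 1794.9 kg/min.
F9 = (1−0.486)×1794.9 + 4731.9 = 5654.4 kg/min.
Purge F4 = 0.134×5654.4 = 757.69 kg/min.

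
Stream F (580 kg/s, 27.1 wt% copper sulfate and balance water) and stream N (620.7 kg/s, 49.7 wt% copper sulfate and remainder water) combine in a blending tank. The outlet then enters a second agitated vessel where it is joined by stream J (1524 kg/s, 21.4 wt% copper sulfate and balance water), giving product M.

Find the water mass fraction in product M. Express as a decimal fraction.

0.709

Overall, product flow = 2724.7 kg/s.
water in = 580×0.729 + 620.7×0.503 + 1524×0.786 = 1932.9 kg/s.
water fraction in M = 0.709.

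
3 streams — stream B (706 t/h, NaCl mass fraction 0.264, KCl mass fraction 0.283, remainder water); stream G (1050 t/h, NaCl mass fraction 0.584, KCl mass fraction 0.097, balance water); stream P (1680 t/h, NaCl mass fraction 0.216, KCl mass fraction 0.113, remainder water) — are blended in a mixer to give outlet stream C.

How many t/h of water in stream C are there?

1782 t/h

water out = water in = 706×0.453 + 1050×0.319 + 1680×0.671 = 1782 t/h.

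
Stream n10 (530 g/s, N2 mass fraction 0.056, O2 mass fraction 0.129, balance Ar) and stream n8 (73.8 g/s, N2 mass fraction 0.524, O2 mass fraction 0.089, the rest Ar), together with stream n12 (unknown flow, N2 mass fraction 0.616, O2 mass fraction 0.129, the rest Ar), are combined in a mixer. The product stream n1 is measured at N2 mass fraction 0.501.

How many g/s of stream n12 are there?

Let n12 be the unknown flow. Total out = 603.8 + n12.
N2 balance: 68.351 + 0.616·n12 = 0.501·(603.8 + n12)
(0.616 − 0.501)·n12 = 0.501×603.8 − 68.351 = 234.15
n12 = 234.15 / 0.115 = 2036.1 g/s

2036 g/s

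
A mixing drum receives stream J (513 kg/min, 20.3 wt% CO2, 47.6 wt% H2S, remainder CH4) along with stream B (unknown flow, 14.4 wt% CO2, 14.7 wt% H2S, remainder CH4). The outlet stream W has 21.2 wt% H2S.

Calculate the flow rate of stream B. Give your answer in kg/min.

Let B be the unknown flow. Total out = 513 + B.
H2S balance: 244.19 + 0.147·B = 0.212·(513 + B)
(0.147 − 0.212)·B = 0.212×513 − 244.19 = -135.43
B = -135.43 / -0.065 = 2083.6 kg/min

2084 kg/min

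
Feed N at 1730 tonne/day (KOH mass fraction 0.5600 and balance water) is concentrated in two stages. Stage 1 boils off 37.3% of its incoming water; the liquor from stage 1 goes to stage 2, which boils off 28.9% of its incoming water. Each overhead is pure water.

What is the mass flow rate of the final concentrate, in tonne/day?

water in feed = 1730×0.440 = 761.2 tonne/day.
After stage 1: water left = (1−0.373)×761.2 = 477.27; stream total = 1446.1 tonne/day.
After stage 2: water left = (1−0.289)×477.27 = 339.34; final concentrate = 1308.1 tonne/day.

1308 tonne/day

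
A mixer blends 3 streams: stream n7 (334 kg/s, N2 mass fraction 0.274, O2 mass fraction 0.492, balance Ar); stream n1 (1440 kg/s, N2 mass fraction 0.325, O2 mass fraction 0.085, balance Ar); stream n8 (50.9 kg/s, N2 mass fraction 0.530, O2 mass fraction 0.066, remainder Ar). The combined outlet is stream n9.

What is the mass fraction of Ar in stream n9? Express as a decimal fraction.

Total flow out = 334 + 1440 + 50.9 = 1824.9 kg/s.
Ar in = 334×0.234 + 1440×0.590 + 50.9×0.404 = 948.32 kg/s.
Ar mass fraction in n9 = 948.32/1824.9 = 0.520.

0.520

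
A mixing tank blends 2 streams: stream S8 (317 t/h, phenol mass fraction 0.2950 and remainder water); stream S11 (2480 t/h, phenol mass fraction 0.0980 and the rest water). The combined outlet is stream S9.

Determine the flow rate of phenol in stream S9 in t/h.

336.6 t/h

phenol out = phenol in = 317×0.295 + 2480×0.098 = 336.56 t/h.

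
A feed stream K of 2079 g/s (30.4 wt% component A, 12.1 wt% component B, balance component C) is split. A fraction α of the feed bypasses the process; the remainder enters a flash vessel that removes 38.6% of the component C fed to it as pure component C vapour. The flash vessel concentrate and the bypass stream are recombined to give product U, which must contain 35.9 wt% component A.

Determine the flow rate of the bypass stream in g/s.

All 2079×0.304 = 632.02 g/s of component A reaches U, so U = 632.02/0.359 = 1760.5 g/s and vapour = 318.51 g/s.
The evaporator receives (1−α)·2079 of feed at 0.575 component C and removes 0.386 of that component C:
0.386×0.575×(1−α)×2079 = 318.51
(1−α) = 318.51/461.43 = 0.6903;  α = 0.3097.
Bypass flow = 0.3097×2079 = 643.95 g/s.

643.9 g/s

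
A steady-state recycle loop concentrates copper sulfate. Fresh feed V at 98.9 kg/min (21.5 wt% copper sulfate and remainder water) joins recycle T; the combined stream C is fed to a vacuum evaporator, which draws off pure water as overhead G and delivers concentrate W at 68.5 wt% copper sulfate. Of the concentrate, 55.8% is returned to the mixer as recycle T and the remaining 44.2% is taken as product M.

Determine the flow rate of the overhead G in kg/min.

Overall copper sulfate balance (none leaves overhead): copper sulfate in fresh feed = copper sulfate in product, i.e. 98.9×0.215 = (1−0.558)·W·0.685.
W = 21.264/(0.685×0.442) = 70.23 kg/min.
Recycle T = 0.558×70.23 = 39.188 kg/min.
Combined feed C = 98.9 + 39.188 = 138.09 kg/min.
Overhead G = C − W = 138.09 − 70.23 = 67.858 kg/min.

67.86 kg/min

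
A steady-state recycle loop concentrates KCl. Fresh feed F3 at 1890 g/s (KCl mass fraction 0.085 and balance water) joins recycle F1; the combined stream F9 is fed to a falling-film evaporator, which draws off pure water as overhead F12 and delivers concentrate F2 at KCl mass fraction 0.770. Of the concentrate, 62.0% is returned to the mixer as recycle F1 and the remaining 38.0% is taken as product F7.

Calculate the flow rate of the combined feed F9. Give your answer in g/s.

2230 g/s

Overall KCl balance (none leaves overhead): KCl in fresh feed = KCl in product, i.e. 1890×0.085 = (1−0.620)·F2·0.770.
F2 = 160.65/(0.770×0.380) = 549.04 g/s.
Recycle F1 = 0.620×549.04 = 340.41 g/s.
Combined feed F9 = 1890 + 340.41 = 2230.4 g/s.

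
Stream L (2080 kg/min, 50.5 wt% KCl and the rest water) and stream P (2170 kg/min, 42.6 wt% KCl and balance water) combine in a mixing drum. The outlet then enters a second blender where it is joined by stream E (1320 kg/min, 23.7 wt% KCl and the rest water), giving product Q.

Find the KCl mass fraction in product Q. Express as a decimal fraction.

0.411

Overall, product flow = 5570 kg/min.
KCl in = 2080×0.505 + 2170×0.426 + 1320×0.237 = 2287.7 kg/min.
KCl fraction in Q = 0.411.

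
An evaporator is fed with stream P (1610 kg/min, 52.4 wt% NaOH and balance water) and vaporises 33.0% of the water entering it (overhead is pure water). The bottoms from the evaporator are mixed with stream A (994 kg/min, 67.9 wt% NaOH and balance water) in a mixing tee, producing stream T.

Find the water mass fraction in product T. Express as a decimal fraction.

0.354

Vapour removed = 0.330×0.476×1610 = 252.9 kg/min; concentrate = 1357.1 kg/min.
water reaching the mixer = 513.46 (from concentrate) + 994×0.321 = 832.54 kg/min.
Product flow = 1357.1 + 994 = 2351.1 kg/min; water fraction = 0.354.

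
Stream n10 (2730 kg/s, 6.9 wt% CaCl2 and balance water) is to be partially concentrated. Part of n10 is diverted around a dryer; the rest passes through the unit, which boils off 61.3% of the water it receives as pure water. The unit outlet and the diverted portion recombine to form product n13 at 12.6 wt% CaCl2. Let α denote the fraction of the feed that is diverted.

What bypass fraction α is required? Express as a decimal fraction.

0.207

All 2730×0.069 = 188.37 kg/s of CaCl2 reaches n13, so n13 = 188.37/0.126 = 1495 kg/s and vapour = 1235 kg/s.
The evaporator receives (1−α)·2730 of feed at 0.931 water and removes 0.613 of that water:
0.613×0.931×(1−α)×2730 = 1235
(1−α) = 1235/1558 = 0.7927;  α = 0.2073.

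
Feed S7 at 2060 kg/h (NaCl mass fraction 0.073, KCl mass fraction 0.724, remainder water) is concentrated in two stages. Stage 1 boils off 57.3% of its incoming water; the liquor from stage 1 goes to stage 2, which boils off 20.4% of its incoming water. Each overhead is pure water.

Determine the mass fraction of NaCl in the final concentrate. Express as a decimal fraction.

0.084

water in feed = 2060×0.203 = 418.18 kg/h.
After stage 1: water left = (1−0.573)×418.18 = 178.56; stream total = 1820.4 kg/h.
After stage 2: water left = (1−0.204)×178.56 = 142.14; final concentrate = 1784 kg/h.
NaCl fraction = 150.38/1784 = 0.084.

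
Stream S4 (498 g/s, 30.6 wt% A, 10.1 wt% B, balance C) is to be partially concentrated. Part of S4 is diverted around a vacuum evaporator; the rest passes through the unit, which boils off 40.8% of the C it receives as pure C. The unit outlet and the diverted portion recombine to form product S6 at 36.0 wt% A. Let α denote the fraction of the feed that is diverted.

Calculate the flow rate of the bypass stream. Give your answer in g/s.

189.3 g/s

All 498×0.306 = 152.39 g/s of A reaches S6, so S6 = 152.39/0.360 = 423.3 g/s and vapour = 74.7 g/s.
The evaporator receives (1−α)·498 of feed at 0.593 C and removes 0.408 of that C:
0.408×0.593×(1−α)×498 = 74.7
(1−α) = 74.7/120.49 = 0.6200;  α = 0.3800.
Bypass flow = 0.3800×498 = 189.25 g/s.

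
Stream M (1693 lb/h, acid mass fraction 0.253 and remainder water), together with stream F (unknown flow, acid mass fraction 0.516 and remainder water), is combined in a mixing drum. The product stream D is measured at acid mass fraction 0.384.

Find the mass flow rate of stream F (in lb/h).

1680 lb/h

Let F be the unknown flow. Total out = 1693 + F.
acid balance: 428.33 + 0.516·F = 0.384·(1693 + F)
(0.516 − 0.384)·F = 0.384×1693 − 428.33 = 221.78
F = 221.78 / 0.132 = 1680.2 lb/h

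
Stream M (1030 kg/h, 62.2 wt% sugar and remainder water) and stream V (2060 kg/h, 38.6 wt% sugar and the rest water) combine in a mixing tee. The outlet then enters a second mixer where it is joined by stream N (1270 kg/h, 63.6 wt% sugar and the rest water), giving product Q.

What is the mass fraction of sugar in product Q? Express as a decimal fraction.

Overall, product flow = 4360 kg/h.
sugar in = 1030×0.622 + 2060×0.386 + 1270×0.636 = 2243.5 kg/h.
sugar fraction in Q = 0.515.

0.515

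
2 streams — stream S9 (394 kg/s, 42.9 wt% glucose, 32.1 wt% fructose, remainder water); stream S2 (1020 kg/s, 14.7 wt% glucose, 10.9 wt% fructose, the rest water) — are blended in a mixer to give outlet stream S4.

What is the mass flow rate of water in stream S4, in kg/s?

857.4 kg/s

water out = water in = 394×0.250 + 1020×0.744 = 857.38 kg/s.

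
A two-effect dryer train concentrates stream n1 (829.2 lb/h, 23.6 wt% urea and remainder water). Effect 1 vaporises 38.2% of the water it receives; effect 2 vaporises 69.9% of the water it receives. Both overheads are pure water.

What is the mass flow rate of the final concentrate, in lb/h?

water in feed = 829.2×0.764 = 633.51 lb/h.
After stage 1: water left = (1−0.382)×633.51 = 391.51; stream total = 587.2 lb/h.
After stage 2: water left = (1−0.699)×391.51 = 117.84; final concentrate = 313.54 lb/h.

313.5 lb/h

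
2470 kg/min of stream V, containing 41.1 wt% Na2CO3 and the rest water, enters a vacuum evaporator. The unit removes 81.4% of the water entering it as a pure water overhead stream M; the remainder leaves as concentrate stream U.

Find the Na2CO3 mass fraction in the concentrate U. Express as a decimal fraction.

0.790

Na2CO3 is not removed: 2470×0.411 = 1015.2 kg/min of Na2CO3 enters U.
water entering = 2470×0.589 = 1454.8 kg/min; overhead removed = 0.814×1454.8 = 1184.2 kg/min.
Concentrate = 2470 − 1184.2 = 1285.8 kg/min.
Mass fraction = 1015.2/1285.8 = 0.790.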